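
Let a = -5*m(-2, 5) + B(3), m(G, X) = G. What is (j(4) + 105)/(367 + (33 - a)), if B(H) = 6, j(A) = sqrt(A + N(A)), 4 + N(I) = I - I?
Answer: 35/128 ≈ 0.27344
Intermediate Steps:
N(I) = -4 (N(I) = -4 + (I - I) = -4 + 0 = -4)
j(A) = sqrt(-4 + A) (j(A) = sqrt(A - 4) = sqrt(-4 + A))
a = 16 (a = -5*(-2) + 6 = 10 + 6 = 16)
(j(4) + 105)/(367 + (33 - a)) = (sqrt(-4 + 4) + 105)/(367 + (33 - 1*16)) = (sqrt(0) + 105)/(367 + (33 - 16)) = (0 + 105)/(367 + 17) = 105/384 = 105*(1/384) = 35/128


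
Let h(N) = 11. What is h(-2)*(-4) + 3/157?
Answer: -6905/157 ≈ -43.981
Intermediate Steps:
h(-2)*(-4) + 3/157 = 11*(-4) + 3/157 = -44 + 3*(1/157) = -44 + 3/157 = -6905/157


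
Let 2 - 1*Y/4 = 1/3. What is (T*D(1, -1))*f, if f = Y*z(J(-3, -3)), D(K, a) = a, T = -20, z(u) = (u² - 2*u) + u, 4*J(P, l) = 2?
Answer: -100/3 ≈ -33.333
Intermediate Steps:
J(P, l) = ½ (J(P, l) = (¼)*2 = ½)
Y = 20/3 (Y = 8 - 4/3 = 20/3 ≈ 6.6667)
z(u) = u² - u
f = -5/3 (f = 20*((-1 + ½)/2)/3 = 20*((½)*(-½))/3 = (20/3)*(-¼) = -5/3 ≈ -1.6667)
(T*D(1, -1))*f = -20*(-1)*(-5/3) = 20*(-5/3) = -100/3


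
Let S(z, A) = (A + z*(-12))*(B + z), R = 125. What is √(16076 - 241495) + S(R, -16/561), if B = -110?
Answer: -4207580/187 + I*√225419 ≈ -22500.0 + 474.78*I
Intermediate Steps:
S(z, A) = (-110 + z)*(A - 12*z) (S(z, A) = (A + z*(-12))*(-110 + z) = (A - 12*z)*(-110 + z) = (-110 + z)*(A - 12*z))
√(16076 - 241495) + S(R, -16/561) = √(16076 - 241495) + (-(-1760)/561 - 12*125² + 1320*125 - 16/561*125) = √(-225419) + (-(-1760)/561 - 12*15625 + 165000 - 16*1/561*125) = I*√225419 + (-110*(-16/561) - 187500 + 165000 - 16/561*125) = I*√225419 + (160/51 - 187500 + 165000 - 2000/561) = I*√225419 - 4207580/187 = -4207580/187 + I*√225419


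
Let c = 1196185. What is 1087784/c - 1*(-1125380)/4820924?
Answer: 1647571666929/1441679243735 ≈ 1.1428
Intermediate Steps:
1087784/c - 1*(-1125380)/4820924 = 1087784/1196185 - 1*(-1125380)/4820924 = 1087784*(1/1196185) + 1125380*(1/4820924) = 1087784/1196185 + 281345/1205231 = 1647571666929/1441679243735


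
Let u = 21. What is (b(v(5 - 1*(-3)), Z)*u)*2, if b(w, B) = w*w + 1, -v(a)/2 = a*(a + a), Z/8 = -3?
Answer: 2752554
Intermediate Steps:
Z = -24 (Z = 8*(-3) = -24)
v(a) = -4*a² (v(a) = -2*a*(a + a) = -2*a*2*a = -4*a²)
b(w, B) = 1 + w² (b(w, B) = w² + 1 = 1 + w²)
(b(v(5 - 1*(-3)), Z)*u)*2 = ((1 + (-4*(5 - 1*(-3))²)²)*21)*2 = ((1 + (-4*(5 + 3)²)²)*21)*2 = ((1 + (-4*8²)²)*21)*2 = ((1 + (-4*64)²)*21)*2 = ((1 + (-256)²)*21)*2 = ((1 + 65536)*21)*2 = (65537*21)*2 = 1376277*2 = 2752554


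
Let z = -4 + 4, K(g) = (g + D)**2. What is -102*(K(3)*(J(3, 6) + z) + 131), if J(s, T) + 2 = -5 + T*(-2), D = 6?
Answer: 143616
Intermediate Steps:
K(g) = (6 + g)**2 (K(g) = (g + 6)**2 = (6 + g)**2)
J(s, T) = -7 - 2*T (J(s, T) = -2 + (-5 + T*(-2)) = -2 + (-5 - 2*T) = -7 - 2*T)
z = 0
-102*(K(3)*(J(3, 6) + z) + 131) = -102*((6 + 3)**2*((-7 - 2*6) + 0) + 131) = -102*(9**2*((-7 - 12) + 0) + 131) = -102*(81*(-19 + 0) + 131) = -102*(81*(-19) + 131) = -102*(-1539 + 131) = -102*(-1408) = 143616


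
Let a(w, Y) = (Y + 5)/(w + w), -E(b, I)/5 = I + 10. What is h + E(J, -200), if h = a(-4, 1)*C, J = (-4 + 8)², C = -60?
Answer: 995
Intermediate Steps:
J = 16 (J = 4² = 16)
E(b, I) = -50 - 5*I (E(b, I) = -5*(I + 10) = -5*(10 + I) = -50 - 5*I)
a(w, Y) = (5 + Y)/(2*w) (a(w, Y) = (5 + Y)/((2*w)) = (5 + Y)*(1/(2*w)) = (5 + Y)/(2*w))
h = 45 (h = ((½)*(5 + 1)/(-4))*(-60) = ((½)*(-¼)*6)*(-60) = -¾*(-60) = 45)
h + E(J, -200) = 45 + (-50 - 5*(-200)) = 45 + (-50 + 1000) = 45 + 950 = 995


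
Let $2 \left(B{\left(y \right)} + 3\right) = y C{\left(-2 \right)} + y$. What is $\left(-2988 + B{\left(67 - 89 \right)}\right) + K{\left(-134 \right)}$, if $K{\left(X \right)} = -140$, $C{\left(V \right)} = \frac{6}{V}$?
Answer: $-3109$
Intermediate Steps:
$B{\left(y \right)} = -3 - y$ ($B{\left(y \right)} = -3 + \frac{y \frac{6}{-2} + y}{2} = -3 + \frac{y 6 \left(- \frac{1}{2}\right) + y}{2} = -3 + \frac{y \left(-3\right) + y}{2} = -3 + \frac{- 3 y + y}{2} = -3 + \frac{\left(-2\right) y}{2} = -3 - y$)
$\left(-2988 + B{\left(67 - 89 \right)}\right) + K{\left(-134 \right)} = \left(-2988 - \left(70 - 89\right)\right) - 140 = \left(-2988 - -19\right) - 140 = \left(-2988 + \left(-3 + 22\right)\right) - 140 = \left(-2988 + 19\right) - 140 = -2969 - 140 = -3109$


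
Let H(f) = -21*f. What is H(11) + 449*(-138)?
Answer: -62193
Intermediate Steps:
H(11) + 449*(-138) = -21*11 + 449*(-138) = -231 - 61962 = -62193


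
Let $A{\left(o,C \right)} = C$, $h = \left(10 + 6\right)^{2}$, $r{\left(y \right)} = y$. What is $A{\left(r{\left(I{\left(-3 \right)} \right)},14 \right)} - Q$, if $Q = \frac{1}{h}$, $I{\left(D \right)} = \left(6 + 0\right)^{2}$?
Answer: $\frac{3583}{256} \approx 13.996$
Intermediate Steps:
$I{\left(D \right)} = 36$ ($I{\left(D \right)} = 6^{2} = 36$)
$h = 256$ ($h = 16^{2} = 256$)
$Q = \frac{1}{256} \approx 0.0039063$
$A{\left(r{\left(I{\left(-3 \right)} \right)},14 \right)} - Q = 14 - \frac{1}{256} = \frac{3583}{256}$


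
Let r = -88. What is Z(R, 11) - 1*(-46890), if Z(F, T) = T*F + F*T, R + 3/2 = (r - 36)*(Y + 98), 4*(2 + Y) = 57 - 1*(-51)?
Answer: -288687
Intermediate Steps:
Y = 25 (Y = -2 + (57 - 1*(-51))/4 = -2 + (57 + 51)/4 = -2 + (¼)*108 = -2 + 27 = 25)
R = -30507/2 (R = -3/2 + (-88 - 36)*(25 + 98) = -3/2 - 124*123 = -3/2 - 15252 = -30507/2 ≈ -15254.)
Z(F, T) = 2*F*T (Z(F, T) = F*T + F*T = 2*F*T)
Z(R, 11) - 1*(-46890) = 2*(-30507/2)*11 - 1*(-46890) = -335577 + 46890 = -288687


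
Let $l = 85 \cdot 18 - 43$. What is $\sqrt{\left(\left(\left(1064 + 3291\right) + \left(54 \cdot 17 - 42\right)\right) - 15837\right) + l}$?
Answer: $i \sqrt{9119} \approx 95.493 i$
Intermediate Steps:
$l = 1487$ ($l = 1530 - 43 = 1487$)
$\sqrt{\left(\left(\left(1064 + 3291\right) + \left(54 \cdot 17 - 42\right)\right) - 15837\right) + l} = \sqrt{\left(\left(\left(1064 + 3291\right) + \left(54 \cdot 17 - 42\right)\right) - 15837\right) + 1487} = \sqrt{\left(\left(4355 + \left(918 - 42\right)\right) - 15837\right) + 1487} = \sqrt{\left(\left(4355 + 876\right) - 15837\right) + 1487} = \sqrt{\left(5231 - 15837\right) + 1487} = \sqrt{-10606 + 1487} = \sqrt{-9119} = i \sqrt{9119}$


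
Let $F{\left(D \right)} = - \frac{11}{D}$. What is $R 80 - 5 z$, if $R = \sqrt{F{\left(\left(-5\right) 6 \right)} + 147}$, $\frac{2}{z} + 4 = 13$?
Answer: $- \frac{10}{9} + \frac{8 \sqrt{132630}}{3} \approx 970.05$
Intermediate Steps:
$z = \frac{2}{9}$ ($z = \frac{2}{-4 + 13} = \frac{2}{9} \approx 0.22222$)
$R = \frac{\sqrt{132630}}{30}$ ($R = \sqrt{- \frac{11}{\left(-5\right) 6} + 147} = \sqrt{- \frac{11}{-30} + 147} = \sqrt{\left(-11\right) \left(- \frac{1}{30}\right) + 147} = \sqrt{\frac{11}{30} + 147} = \sqrt{\frac{4421}{30}} = \frac{\sqrt{132630}}{30} \approx 12.139$)
$R 80 - 5 z = \frac{\sqrt{132630}}{30} \cdot 80 - \frac{10}{9} = \frac{8 \sqrt{132630}}{3} - \frac{10}{9} = - \frac{10}{9} + \frac{8 \sqrt{132630}}{3}$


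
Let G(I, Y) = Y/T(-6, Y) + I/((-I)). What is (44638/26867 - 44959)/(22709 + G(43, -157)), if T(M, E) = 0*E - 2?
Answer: -2415737630/1224409791 ≈ -1.9730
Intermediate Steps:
T(M, E) = -2 (T(M, E) = 0 - 2 = -2)
G(I, Y) = -1 - Y/2 (G(I, Y) = Y/(-2) + I/((-I)) = Y*(-½) + I*(-1/I) = -Y/2 - 1 = -1 - Y/2)
(44638/26867 - 44959)/(22709 + G(43, -157)) = (44638/26867 - 44959)/(22709 + (-1 - ½*(-157))) = (44638*(1/26867) - 44959)/(22709 + (-1 + 157/2)) = (44638/26867 - 44959)/(22709 + 155/2) = -1207868815/(26867*45573/2) = -1207868815/26867*2/45573 = -2415737630/1224409791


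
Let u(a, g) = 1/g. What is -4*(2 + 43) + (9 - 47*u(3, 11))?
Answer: -1928/11 ≈ -175.27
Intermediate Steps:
-4*(2 + 43) + (9 - 47*u(3, 11)) = -4*(2 + 43) + (9 - 47/11) = -4*45 + (9 - 47*1/11) = -180 + (9 - 47/11) = -180 + 52/11 = -1928/11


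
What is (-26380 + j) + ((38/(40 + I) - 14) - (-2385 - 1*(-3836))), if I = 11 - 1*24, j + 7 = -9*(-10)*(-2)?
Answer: -756826/27 ≈ -28031.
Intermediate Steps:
j = -187 (j = -7 - 9*(-10)*(-2) = -7 + 90*(-2) = -7 - 180 = -187)
I = -13 (I = 11 - 24 = -13)
(-26380 + j) + ((38/(40 + I) - 14) - (-2385 - 1*(-3836))) = (-26380 - 187) + ((38/(40 - 13) - 14) - (-2385 - 1*(-3836))) = -26567 + ((38/27 - 14) - (-2385 + 3836)) = -26567 + ((38*(1/27) - 14) - 1*1451) = -26567 + ((38/27 - 14) - 1451) = -26567 + (-340/27 - 1451) = -26567 - 39517/27 = -756826/27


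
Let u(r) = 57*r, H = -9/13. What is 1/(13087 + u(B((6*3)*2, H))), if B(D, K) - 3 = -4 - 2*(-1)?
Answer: 1/13144 ≈ 7.6080e-5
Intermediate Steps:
H = -9/13 (H = -9*1/13 = -9/13 ≈ -0.69231)
B(D, K) = 1 (B(D, K) = 3 + (-4 - 2*(-1)) = 3 + (-4 + 2) = 3 - 2 = 1)
1/(13087 + u(B((6*3)*2, H))) = 1/(13087 + 57*1) = 1/(13087 + 57) = 1/13144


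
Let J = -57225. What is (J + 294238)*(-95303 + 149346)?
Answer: 12808893559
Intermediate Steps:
(J + 294238)*(-95303 + 149346) = (-57225 + 294238)*(-95303 + 149346) = 237013*54043 = 12808893559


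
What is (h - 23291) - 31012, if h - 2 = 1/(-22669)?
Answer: -1230949370/22669 ≈ -54301.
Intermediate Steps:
h = 45337/22669 (h = 2 + 1/(-22669) = 2 - 1/22669 = 45337/22669 ≈ 2.0000)
(h - 23291) - 31012 = (45337/22669 - 23291) - 31012 = -527938342/22669 - 31012 = -1230949370/22669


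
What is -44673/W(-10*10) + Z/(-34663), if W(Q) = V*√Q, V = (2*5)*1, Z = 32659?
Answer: -32659/34663 + 44673*I/100 ≈ -0.94219 + 446.73*I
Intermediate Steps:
V = 10 (V = 10*1 = 10)
W(Q) = 10*√Q
-44673/W(-10*10) + Z/(-34663) = -44673*(-I/100) + 32659/(-34663) = -44673*(-I/100) + 32659*(-1/34663) = -44673*(-I/100) - 32659/34663 = -(-44673)*I/100 - 32659/34663 = 44673*I/100 - 32659/34663 = -32659/34663 + 44673*I/100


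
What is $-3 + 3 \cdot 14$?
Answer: $39$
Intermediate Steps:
$-3 + 3 \cdot 14 = -3 + 42 = 39$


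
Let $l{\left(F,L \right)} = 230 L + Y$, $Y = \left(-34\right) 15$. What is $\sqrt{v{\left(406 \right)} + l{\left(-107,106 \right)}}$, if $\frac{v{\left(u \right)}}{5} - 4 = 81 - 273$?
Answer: $\sqrt{22930} \approx 151.43$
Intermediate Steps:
$v{\left(u \right)} = -940$ ($v{\left(u \right)} = 20 + 5 \left(81 - 273\right) = 20 + 5 \left(-192\right) = 20 - 960 = -940$)
$Y = -510$
$l{\left(F,L \right)} = -510 + 230 L$ ($l{\left(F,L \right)} = 230 L - 510 = -510 + 230 L$)
$\sqrt{v{\left(406 \right)} + l{\left(-107,106 \right)}} = \sqrt{-940 + \left(-510 + 230 \cdot 106\right)} = \sqrt{-940 + \left(-510 + 24380\right)} = \sqrt{-940 + 23870} = \sqrt{22930}$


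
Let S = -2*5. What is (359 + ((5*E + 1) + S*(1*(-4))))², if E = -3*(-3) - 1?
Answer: 193600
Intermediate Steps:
E = 8 (E = 9 - 1 = 8)
S = -10
(359 + ((5*E + 1) + S*(1*(-4))))² = (359 + ((5*8 + 1) - 10*(-4)))² = (359 + ((40 + 1) - 10*(-4)))² = (359 + (41 + 40))² = (359 + 81)² = 440² = 193600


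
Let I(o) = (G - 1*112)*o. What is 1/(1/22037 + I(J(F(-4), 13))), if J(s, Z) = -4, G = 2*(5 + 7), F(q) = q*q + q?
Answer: 22037/7757025 ≈ 0.0028409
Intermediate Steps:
F(q) = q + q² (F(q) = q² + q = q + q²)
G = 24 (G = 2*12 = 24)
I(o) = -88*o (I(o) = (24 - 1*112)*o = (24 - 112)*o = -88*o)
1/(1/22037 + I(J(F(-4), 13))) = 1/(1/22037 - 88*(-4)) = 1/(1/22037 + 352) = 1/(7757025/22037) = 22037/7757025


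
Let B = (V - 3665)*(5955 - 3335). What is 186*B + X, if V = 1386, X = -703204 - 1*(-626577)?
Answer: -1110678907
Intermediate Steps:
X = -76627 (X = -703204 + 626577 = -76627)
B = -5970980 (B = (1386 - 3665)*(5955 - 3335) = -2279*2620 = -5970980)
186*B + X = 186*(-5970980) - 76627 = -1110602280 - 76627 = -1110678907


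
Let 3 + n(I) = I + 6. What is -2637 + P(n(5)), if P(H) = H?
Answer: -2629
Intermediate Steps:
n(I) = 3 + I (n(I) = -3 + (I + 6) = -3 + (6 + I) = 3 + I)
-2637 + P(n(5)) = -2637 + (3 + 5) = -2637 + 8 = -2629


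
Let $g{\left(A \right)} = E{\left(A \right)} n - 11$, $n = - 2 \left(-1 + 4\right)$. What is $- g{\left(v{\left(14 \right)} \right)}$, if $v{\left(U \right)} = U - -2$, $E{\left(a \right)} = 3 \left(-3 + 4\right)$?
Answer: $29$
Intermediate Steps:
$E{\left(a \right)} = 3$ ($E{\left(a \right)} = 3 \cdot 1 = 3$)
$v{\left(U \right)} = 2 + U$ ($v{\left(U \right)} = U + 2 = 2 + U$)
$n = -6$ ($n = \left(-2\right) 3 = -6$)
$g{\left(A \right)} = -29$ ($g{\left(A \right)} = 3 \left(-6\right) - 11 = -18 - 11 = -29$)
$- g{\left(v{\left(14 \right)} \right)} = \left(-1\right) \left(-29\right) = 29$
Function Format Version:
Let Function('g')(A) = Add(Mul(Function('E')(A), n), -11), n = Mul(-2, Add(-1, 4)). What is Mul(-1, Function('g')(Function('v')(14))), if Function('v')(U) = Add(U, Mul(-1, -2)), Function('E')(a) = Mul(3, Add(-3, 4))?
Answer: 29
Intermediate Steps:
Function('E')(a) = 3 (Function('E')(a) = Mul(3, 1) = 3)
Function('v')(U) = Add(2, U) (Function('v')(U) = Add(U, 2) = Add(2, U))
n = -6 (n = Mul(-2, 3) = -6)
Function('g')(A) = -29 (Function('g')(A) = Add(Mul(3, -6), -11) = Add(-18, -11) = -29)
Mul(-1, Function('g')(Function('v')(14))) = Mul(-1, -29) = 29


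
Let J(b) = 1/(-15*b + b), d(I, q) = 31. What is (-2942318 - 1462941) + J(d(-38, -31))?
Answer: -1911882407/434 ≈ -4.4053e+6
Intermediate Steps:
J(b) = -1/(14*b) (J(b) = 1/(-14*b) = -1/(14*b))
(-2942318 - 1462941) + J(d(-38, -31)) = (-2942318 - 1462941) - 1/14/31 = -4405259 - 1/14*1/31 = -4405259 - 1/434 = -1911882407/434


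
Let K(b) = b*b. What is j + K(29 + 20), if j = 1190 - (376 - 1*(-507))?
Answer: 2708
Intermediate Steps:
K(b) = b²
j = 307 (j = 1190 - (376 + 507) = 1190 - 1*883 = 1190 - 883 = 307)
j + K(29 + 20) = 307 + (29 + 20)² = 307 + 49² = 307 + 2401 = 2708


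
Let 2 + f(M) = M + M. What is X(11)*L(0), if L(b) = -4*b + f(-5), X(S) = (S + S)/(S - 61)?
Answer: 132/25 ≈ 5.2800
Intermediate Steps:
f(M) = -2 + 2*M (f(M) = -2 + (M + M) = -2 + 2*M)
X(S) = 2*S/(-61 + S) (X(S) = (2*S)/(-61 + S) = 2*S/(-61 + S))
L(b) = -12 - 4*b (L(b) = -4*b + (-2 + 2*(-5)) = -4*b + (-2 - 10) = -4*b - 12 = -12 - 4*b)
X(11)*L(0) = (2*11/(-61 + 11))*(-12 - 4*0) = (2*11/(-50))*(-12 + 0) = (2*11*(-1/50))*(-12) = -11/25*(-12) = 132/25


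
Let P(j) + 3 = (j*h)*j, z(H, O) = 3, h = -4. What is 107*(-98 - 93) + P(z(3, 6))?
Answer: -20476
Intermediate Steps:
P(j) = -3 - 4*j² (P(j) = -3 + (j*(-4))*j = -3 + (-4*j)*j = -3 - 4*j²)
107*(-98 - 93) + P(z(3, 6)) = 107*(-98 - 93) + (-3 - 4*3²) = 107*(-191) + (-3 - 4*9) = -20437 + (-3 - 36) = -20437 - 39 = -20476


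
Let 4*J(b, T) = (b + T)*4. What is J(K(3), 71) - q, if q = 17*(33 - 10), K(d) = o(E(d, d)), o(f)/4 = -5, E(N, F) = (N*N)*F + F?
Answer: -340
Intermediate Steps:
E(N, F) = F + F*N**2 (E(N, F) = N**2*F + F = F*N**2 + F = F + F*N**2)
o(f) = -20 (o(f) = 4*(-5) = -20)
K(d) = -20
q = 391 (q = 17*23 = 391)
J(b, T) = T + b (J(b, T) = ((b + T)*4)/4 = ((T + b)*4)/4 = (4*T + 4*b)/4 = T + b)
J(K(3), 71) - q = (71 - 20) - 1*391 = 51 - 391 = -340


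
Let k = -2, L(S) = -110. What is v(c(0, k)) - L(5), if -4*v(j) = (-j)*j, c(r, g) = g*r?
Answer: 110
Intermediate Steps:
v(j) = j²/4 (v(j) = -(-j)*j/4 = -(-1)*j²/4 = j²/4)
v(c(0, k)) - L(5) = (-2*0)²/4 - 1*(-110) = (¼)*0² + 110 = (¼)*0 + 110 = 0 + 110 = 110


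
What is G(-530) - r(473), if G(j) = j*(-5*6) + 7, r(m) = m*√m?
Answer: 15907 - 473*√473 ≈ 5619.9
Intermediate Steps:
r(m) = m^(3/2)
G(j) = 7 - 30*j (G(j) = j*(-30) + 7 = -30*j + 7 = 7 - 30*j)
G(-530) - r(473) = (7 - 30*(-530)) - 473^(3/2) = (7 + 15900) - 473*√473 = 15907 - 473*√473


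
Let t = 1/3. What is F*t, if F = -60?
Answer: -20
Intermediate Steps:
t = 1/3 ≈ 0.33333
F*t = -60*1/3 = -20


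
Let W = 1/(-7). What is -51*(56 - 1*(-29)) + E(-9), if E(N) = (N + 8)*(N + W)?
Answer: -30281/7 ≈ -4325.9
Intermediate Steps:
W = -⅐ ≈ -0.14286
E(N) = (8 + N)*(-⅐ + N) (E(N) = (N + 8)*(N - ⅐) = (8 + N)*(-⅐ + N))
-51*(56 - 1*(-29)) + E(-9) = -51*(56 - 1*(-29)) + (-8/7 + (-9)² + (55/7)*(-9)) = -51*(56 + 29) + (-8/7 + 81 - 495/7) = -51*85 + 64/7 = -4335 + 64/7 = -30281/7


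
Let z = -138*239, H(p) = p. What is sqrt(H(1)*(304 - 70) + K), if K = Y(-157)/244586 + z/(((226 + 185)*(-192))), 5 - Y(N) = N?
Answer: sqrt(37901720396809088022)/402099384 ≈ 15.311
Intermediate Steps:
Y(N) = 5 - N
z = -32982
K = 673309933/1608397536 (K = (5 - 1*(-157))/244586 - 32982*(-1/(192*(226 + 185))) = (5 + 157)*(1/244586) - 32982/(411*(-192)) = 162*(1/244586) - 32982/(-78912) = 81/122293 - 32982*(-1/78912) = 81/122293 + 5497/13152 = 673309933/1608397536 ≈ 0.41862)
sqrt(H(1)*(304 - 70) + K) = sqrt(1*(304 - 70) + 673309933/1608397536) = sqrt(1*234 + 673309933/1608397536) = sqrt(234 + 673309933/1608397536) = sqrt(377038333357/1608397536) = sqrt(37901720396809088022)/402099384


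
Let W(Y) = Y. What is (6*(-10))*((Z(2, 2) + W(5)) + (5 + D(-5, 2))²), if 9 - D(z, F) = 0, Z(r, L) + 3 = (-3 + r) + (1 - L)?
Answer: -11760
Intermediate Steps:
Z(r, L) = -5 + r - L (Z(r, L) = -3 + ((-3 + r) + (1 - L)) = -3 + (-2 + r - L) = -5 + r - L)
D(z, F) = 9 (D(z, F) = 9 - 1*0 = 9 + 0 = 9)
(6*(-10))*((Z(2, 2) + W(5)) + (5 + D(-5, 2))²) = (6*(-10))*(((-5 + 2 - 1*2) + 5) + (5 + 9)²) = -60*(((-5 + 2 - 2) + 5) + 14²) = -60*((-5 + 5) + 196) = -60*(0 + 196) = -60*196 = -11760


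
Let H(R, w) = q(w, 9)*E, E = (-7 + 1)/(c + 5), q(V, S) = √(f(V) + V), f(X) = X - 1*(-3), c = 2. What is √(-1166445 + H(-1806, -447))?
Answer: 3*√(-6350645 - 42*I*√11)/7 ≈ 0.011845 - 1080.0*I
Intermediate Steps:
f(X) = 3 + X (f(X) = X + 3 = 3 + X)
q(V, S) = √(3 + 2*V) (q(V, S) = √((3 + V) + V) = √(3 + 2*V))
E = -6/7 (E = (-7 + 1)/(2 + 5) = -6/7 ≈ -0.85714)
H(R, w) = -6*√(3 + 2*w)/7 (H(R, w) = √(3 + 2*w)*(-6/7) = -6*√(3 + 2*w)/7)
√(-1166445 + H(-1806, -447)) = √(-1166445 - 6*√(3 + 2*(-447))/7) = √(-1166445 - 6*√(3 - 894)/7) = √(-1166445 - 54*I*√11/7)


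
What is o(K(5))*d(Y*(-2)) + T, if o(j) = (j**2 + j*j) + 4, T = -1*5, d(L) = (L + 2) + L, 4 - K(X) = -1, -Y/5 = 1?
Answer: 1183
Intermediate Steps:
Y = -5 (Y = -5*1 = -5)
K(X) = 5 (K(X) = 4 - 1*(-1) = 4 + 1 = 5)
d(L) = 2 + 2*L (d(L) = (2 + L) + L = 2 + 2*L)
T = -5
o(j) = 4 + 2*j**2 (o(j) = (j**2 + j**2) + 4 = 2*j**2 + 4 = 4 + 2*j**2)
o(K(5))*d(Y*(-2)) + T = (4 + 2*5**2)*(2 + 2*(-5*(-2))) - 5 = (4 + 2*25)*(2 + 2*10) - 5 = (4 + 50)*(2 + 20) - 5 = 54*22 - 5 = 1188 - 5 = 1183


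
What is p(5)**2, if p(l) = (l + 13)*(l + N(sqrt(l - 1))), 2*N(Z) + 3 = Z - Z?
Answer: 3969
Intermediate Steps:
N(Z) = -3/2 (N(Z) = -3/2 + (Z - Z)/2 = -3/2 + (1/2)*0 = -3/2 + 0 = -3/2)
p(l) = (13 + l)*(-3/2 + l) (p(l) = (l + 13)*(l - 3/2) = (13 + l)*(-3/2 + l))
p(5)**2 = (-39/2 + 5**2 + (23/2)*5)**2 = (-39/2 + 25 + 115/2)**2 = 63**2 = 3969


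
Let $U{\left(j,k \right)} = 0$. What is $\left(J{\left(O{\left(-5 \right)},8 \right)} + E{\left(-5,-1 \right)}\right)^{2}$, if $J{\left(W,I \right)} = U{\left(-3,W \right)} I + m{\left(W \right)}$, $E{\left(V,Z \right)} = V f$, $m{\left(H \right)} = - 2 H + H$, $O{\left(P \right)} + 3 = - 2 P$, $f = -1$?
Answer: $4$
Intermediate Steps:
$O{\left(P \right)} = -3 - 2 P$
$m{\left(H \right)} = - H$
$E{\left(V,Z \right)} = - V$ ($E{\left(V,Z \right)} = V \left(-1\right) = - V$)
$J{\left(W,I \right)} = - W$ ($J{\left(W,I \right)} = 0 I - W = 0 - W = - W$)
$\left(J{\left(O{\left(-5 \right)},8 \right)} + E{\left(-5,-1 \right)}\right)^{2} = \left(- (-3 - -10) - -5\right)^{2} = \left(- (-3 + 10) + 5\right)^{2} = \left(\left(-1\right) 7 + 5\right)^{2} = \left(-7 + 5\right)^{2} = \left(-2\right)^{2} = 4$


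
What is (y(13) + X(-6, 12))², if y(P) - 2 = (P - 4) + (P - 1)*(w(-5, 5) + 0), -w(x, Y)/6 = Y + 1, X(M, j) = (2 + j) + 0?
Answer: 165649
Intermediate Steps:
X(M, j) = 2 + j
w(x, Y) = -6 - 6*Y (w(x, Y) = -6*(Y + 1) = -6*(1 + Y) = -6 - 6*Y)
y(P) = 34 - 35*P (y(P) = 2 + ((P - 4) + (P - 1)*((-6 - 6*5) + 0)) = 2 + ((-4 + P) + (-1 + P)*((-6 - 30) + 0)) = 2 + ((-4 + P) + (-1 + P)*(-36 + 0)) = 2 + ((-4 + P) + (-1 + P)*(-36)) = 2 + ((-4 + P) + (36 - 36*P)) = 2 + (32 - 35*P) = 34 - 35*P)
(y(13) + X(-6, 12))² = ((34 - 35*13) + (2 + 12))² = ((34 - 455) + 14)² = (-421 + 14)² = (-407)² = 165649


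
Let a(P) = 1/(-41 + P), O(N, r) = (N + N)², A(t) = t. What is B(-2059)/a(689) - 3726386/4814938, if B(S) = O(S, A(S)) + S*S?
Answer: 33068797828965167/2407469 ≈ 1.3736e+10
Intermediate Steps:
O(N, r) = 4*N² (O(N, r) = (2*N)² = 4*N²)
B(S) = 5*S² (B(S) = 4*S² + S*S = 4*S² + S² = 5*S²)
B(-2059)/a(689) - 3726386/4814938 = (5*(-2059)²)/(1/(-41 + 689)) - 3726386/4814938 = (5*4239481)/(1/648) - 3726386*1/4814938 = 21197405/(1/648) - 1863193/2407469 = 21197405*648 - 1863193/2407469 = 13735918440 - 1863193/2407469 = 33068797828965167/2407469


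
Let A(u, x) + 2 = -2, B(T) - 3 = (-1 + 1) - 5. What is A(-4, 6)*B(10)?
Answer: 8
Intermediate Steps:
B(T) = -2 (B(T) = 3 + ((-1 + 1) - 5) = 3 + (0 - 5) = 3 - 5 = -2)
A(u, x) = -4 (A(u, x) = -2 - 2 = -4)
A(-4, 6)*B(10) = -4*(-2) = 8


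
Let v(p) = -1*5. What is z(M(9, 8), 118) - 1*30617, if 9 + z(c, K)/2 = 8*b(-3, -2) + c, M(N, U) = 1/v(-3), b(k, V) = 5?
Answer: -152777/5 ≈ -30555.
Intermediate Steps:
v(p) = -5
M(N, U) = -⅕ (M(N, U) = 1/(-5) = -⅕)
z(c, K) = 62 + 2*c (z(c, K) = -18 + 2*(8*5 + c) = -18 + 2*(40 + c) = -18 + (80 + 2*c) = 62 + 2*c)
z(M(9, 8), 118) - 1*30617 = (62 + 2*(-⅕)) - 1*30617 = (62 - ⅖) - 30617 = 308/5 - 30617 = -152777/5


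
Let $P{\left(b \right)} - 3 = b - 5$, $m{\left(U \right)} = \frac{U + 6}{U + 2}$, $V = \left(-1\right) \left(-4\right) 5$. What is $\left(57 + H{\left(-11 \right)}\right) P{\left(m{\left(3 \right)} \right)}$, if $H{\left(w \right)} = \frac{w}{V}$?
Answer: $- \frac{1129}{100} \approx -11.29$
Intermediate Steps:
$V = 20$ ($V = 4 \cdot 5 = 20$)
$m{\left(U \right)} = \frac{6 + U}{2 + U}$
$P{\left(b \right)} = -2 + b$ ($P{\left(b \right)} = 3 + \left(b - 5\right) = 3 + \left(-5 + b\right) = -2 + b$)
$H{\left(w \right)} = \frac{w}{20}$
$\left(57 + H{\left(-11 \right)}\right) P{\left(m{\left(3 \right)} \right)} = \left(57 + \frac{1}{20} \left(-11\right)\right) \left(-2 + \frac{6 + 3}{2 + 3}\right) = \left(57 - \frac{11}{20}\right) \left(-2 + \frac{1}{5} \cdot 9\right) = \frac{1129 \left(-2 + \frac{1}{5} \cdot 9\right)}{20} = \frac{1129 \left(-2 + \frac{9}{5}\right)}{20} = \frac{1129}{20} \left(- \frac{1}{5}\right) = - \frac{1129}{100}$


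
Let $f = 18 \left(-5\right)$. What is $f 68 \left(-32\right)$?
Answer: $195840$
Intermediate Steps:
$f = -90$
$f 68 \left(-32\right) = \left(-90\right) 68 \left(-32\right) = \left(-6120\right) \left(-32\right) = 195840$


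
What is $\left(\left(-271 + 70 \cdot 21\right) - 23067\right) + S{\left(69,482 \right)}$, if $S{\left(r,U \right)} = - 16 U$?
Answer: $-29580$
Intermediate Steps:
$\left(\left(-271 + 70 \cdot 21\right) - 23067\right) + S{\left(69,482 \right)} = \left(\left(-271 + 70 \cdot 21\right) - 23067\right) - 7712 = \left(\left(-271 + 1470\right) - 23067\right) - 7712 = \left(1199 - 23067\right) - 7712 = -21868 - 7712 = -29580$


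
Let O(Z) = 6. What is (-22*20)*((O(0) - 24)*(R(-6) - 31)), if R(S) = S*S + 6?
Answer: 87120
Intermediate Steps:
R(S) = 6 + S**2 (R(S) = S**2 + 6 = 6 + S**2)
(-22*20)*((O(0) - 24)*(R(-6) - 31)) = (-22*20)*((6 - 24)*((6 + (-6)**2) - 31)) = -(-7920)*((6 + 36) - 31) = -(-7920)*(42 - 31) = -(-7920)*11 = -440*(-198) = 87120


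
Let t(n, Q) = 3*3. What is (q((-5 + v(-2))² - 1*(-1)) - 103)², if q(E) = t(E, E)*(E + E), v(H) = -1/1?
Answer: 316969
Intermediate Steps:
v(H) = -1 (v(H) = -1*1 = -1)
t(n, Q) = 9
q(E) = 18*E (q(E) = 9*(E + E) = 9*(2*E) = 18*E)
(q((-5 + v(-2))² - 1*(-1)) - 103)² = (18*((-5 - 1)² - 1*(-1)) - 103)² = (18*((-6)² + 1) - 103)² = (18*(36 + 1) - 103)² = (18*37 - 103)² = (666 - 103)² = 563² = 316969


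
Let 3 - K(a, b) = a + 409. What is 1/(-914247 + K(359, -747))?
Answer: -1/915012 ≈ -1.0929e-6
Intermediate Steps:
K(a, b) = -406 - a (K(a, b) = 3 - (a + 409) = 3 - (409 + a) = 3 + (-409 - a) = -406 - a)
1/(-914247 + K(359, -747)) = 1/(-914247 + (-406 - 1*359)) = 1/(-914247 + (-406 - 359)) = 1/(-914247 - 765) = 1/(-915012) = -1/915012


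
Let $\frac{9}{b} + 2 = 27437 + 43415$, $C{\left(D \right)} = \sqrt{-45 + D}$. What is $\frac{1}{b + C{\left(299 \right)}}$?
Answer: $- \frac{637650}{1275009514919} + \frac{5019722500 \sqrt{254}}{1275009514919} \approx 0.062745$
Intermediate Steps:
$b = \frac{9}{70850}$ ($b = \frac{9}{-2 + \left(27437 + 43415\right)} = \frac{9}{-2 + 70852} = \frac{9}{70850} \approx 0.00012703$)
$\frac{1}{b + C{\left(299 \right)}} = \frac{1}{\frac{9}{70850} + \sqrt{-45 + 299}} = \frac{1}{\frac{9}{70850} + \sqrt{254}}$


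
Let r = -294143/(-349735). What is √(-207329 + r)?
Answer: 2*I*√6339813664519230/349735 ≈ 455.33*I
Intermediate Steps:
r = 294143/349735 (r = -294143*(-1/349735) = 294143/349735 ≈ 0.84105)
√(-207329 + r) = √(-207329 + 294143/349735) = √(-72509913672/349735) = 2*I*√6339813664519230/349735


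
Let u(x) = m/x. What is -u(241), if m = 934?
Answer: -934/241 ≈ -3.8755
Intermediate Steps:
u(x) = 934/x
-u(241) = -934/241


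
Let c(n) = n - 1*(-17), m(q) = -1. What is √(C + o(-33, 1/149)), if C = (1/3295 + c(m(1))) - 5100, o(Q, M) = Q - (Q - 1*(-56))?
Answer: 3*I*√6200567245/3295 ≈ 71.694*I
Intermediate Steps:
c(n) = 17 + n (c(n) = n + 17 = 17 + n)
o(Q, M) = -56 (o(Q, M) = Q - (Q + 56) = Q - (56 + Q) = Q + (-56 - Q) = -56)
C = -16751779/3295 (C = (1/3295 + (17 - 1)) - 5100 = (1/3295 + 16) - 5100 = 52721/3295 - 5100 = -16751779/3295 ≈ -5084.0)
√(C + o(-33, 1/149)) = √(-16751779/3295 - 56) = √(-16936299/3295) = 3*I*√6200567245/3295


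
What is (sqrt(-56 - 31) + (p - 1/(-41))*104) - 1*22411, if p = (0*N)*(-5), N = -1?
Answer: -918747/41 + I*sqrt(87) ≈ -22408.0 + 9.3274*I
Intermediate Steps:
p = 0 (p = (0*(-1))*(-5) = 0*(-5) = 0)
(sqrt(-56 - 31) + (p - 1/(-41))*104) - 1*22411 = (sqrt(-56 - 31) + (0 - 1/(-41))*104) - 1*22411 = (sqrt(-87) + (0 - 1*(-1/41))*104) - 22411 = (I*sqrt(87) + (0 + 1/41)*104) - 22411 = (I*sqrt(87) + (1/41)*104) - 22411 = (I*sqrt(87) + 104/41) - 22411 = (104/41 + I*sqrt(87)) - 22411 = -918747/41 + I*sqrt(87)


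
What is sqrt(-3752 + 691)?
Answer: I*sqrt(3061) ≈ 55.326*I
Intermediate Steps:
sqrt(-3752 + 691) = sqrt(-3061) = I*sqrt(3061)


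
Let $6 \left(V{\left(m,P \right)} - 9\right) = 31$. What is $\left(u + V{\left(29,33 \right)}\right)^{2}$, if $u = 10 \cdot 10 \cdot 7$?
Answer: $\frac{18361225}{36} \approx 5.1003 \cdot 10^{5}$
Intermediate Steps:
$V{\left(m,P \right)} = \frac{85}{6}$ ($V{\left(m,P \right)} = 9 + \frac{1}{6} \cdot 31 = 9 + \frac{31}{6} = \frac{85}{6}$)
$u = 700$ ($u = 100 \cdot 7 = 700$)
$\left(u + V{\left(29,33 \right)}\right)^{2} = \left(700 + \frac{85}{6}\right)^{2} = \left(\frac{4285}{6}\right)^{2} = \frac{18361225}{36}$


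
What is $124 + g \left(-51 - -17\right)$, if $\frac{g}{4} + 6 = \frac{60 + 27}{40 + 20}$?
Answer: $\frac{3714}{5} \approx 742.8$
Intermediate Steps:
$g = - \frac{91}{5}$ ($g = -24 + 4 \frac{60 + 27}{40 + 20} = -24 + 4 \cdot \frac{87}{60} = -24 + 4 \cdot 87 \cdot \frac{1}{60} = -24 + 4 \cdot \frac{29}{20} = -24 + \frac{29}{5} = - \frac{91}{5} \approx -18.2$)
$124 + g \left(-51 - -17\right) = 124 - \frac{91 \left(-51 - -17\right)}{5} = 124 - \frac{91 \left(-51 + 17\right)}{5} = 124 - - \frac{3094}{5} = 124 + \frac{3094}{5} = \frac{3714}{5}$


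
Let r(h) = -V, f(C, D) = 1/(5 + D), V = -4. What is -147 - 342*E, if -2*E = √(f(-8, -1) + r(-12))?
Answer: -147 + 171*√17/2 ≈ 205.53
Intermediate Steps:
r(h) = 4 (r(h) = -1*(-4) = 4)
E = -√17/4 (E = -√(1/(5 - 1) + 4)/2 = -√(1/4 + 4)/2 = -√(¼ + 4)/2 = -√17/4 ≈ -1.0308)
-147 - 342*E = -147 - (-171)*√17/2 = -147 + 171*√17/2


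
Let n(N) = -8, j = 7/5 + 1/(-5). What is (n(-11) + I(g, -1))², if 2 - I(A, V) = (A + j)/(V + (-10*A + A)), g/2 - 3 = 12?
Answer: 63584676/1836025 ≈ 34.632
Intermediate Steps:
j = 6/5 (j = 7*(⅕) + 1*(-⅕) = 7/5 - ⅕ = 6/5 ≈ 1.2000)
g = 30 (g = 6 + 2*12 = 6 + 24 = 30)
I(A, V) = 2 - (6/5 + A)/(V - 9*A) (I(A, V) = 2 - (A + 6/5)/(V + (-10*A + A)) = 2 - (6/5 + A)/(V - 9*A))
(n(-11) + I(g, -1))² = (-8 + (6 - 10*(-1) + 95*30)/(5*(-1*(-1) + 9*30)))² = (-8 + (6 + 10 + 2850)/(5*(1 + 270)))² = (-8 + (⅕)*2866/271)² = (-8 + (⅕)*(1/271)*2866)² = (-8 + 2866/1355)² = (-7974/1355)² = 63584676/1836025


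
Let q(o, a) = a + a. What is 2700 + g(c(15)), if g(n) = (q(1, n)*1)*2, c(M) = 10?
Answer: 2740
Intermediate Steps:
q(o, a) = 2*a
g(n) = 4*n (g(n) = ((2*n)*1)*2 = (2*n)*2 = 4*n)
2700 + g(c(15)) = 2700 + 4*10 = 2700 + 40 = 2740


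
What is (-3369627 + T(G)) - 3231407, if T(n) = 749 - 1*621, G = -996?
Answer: -6600906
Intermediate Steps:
T(n) = 128 (T(n) = 749 - 621 = 128)
(-3369627 + T(G)) - 3231407 = (-3369627 + 128) - 3231407 = -3369499 - 3231407 = -6600906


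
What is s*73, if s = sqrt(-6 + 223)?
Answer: 73*sqrt(217) ≈ 1075.4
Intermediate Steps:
s = sqrt(217) ≈ 14.731
s*73 = sqrt(217)*73 = 73*sqrt(217)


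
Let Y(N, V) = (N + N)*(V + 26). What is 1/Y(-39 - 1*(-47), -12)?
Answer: 1/224 ≈ 0.0044643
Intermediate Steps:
Y(N, V) = 2*N*(26 + V) (Y(N, V) = (2*N)*(26 + V) = 2*N*(26 + V))
1/Y(-39 - 1*(-47), -12) = 1/(2*(-39 - 1*(-47))*(26 - 12)) = 1/(2*(-39 + 47)*14) = 1/(2*8*14) = 1/224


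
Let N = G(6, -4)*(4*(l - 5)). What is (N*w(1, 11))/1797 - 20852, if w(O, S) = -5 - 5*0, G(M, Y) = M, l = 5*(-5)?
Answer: -12489148/599 ≈ -20850.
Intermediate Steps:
l = -25
w(O, S) = -5 (w(O, S) = -5 + 0 = -5)
N = -720 (N = 6*(4*(-25 - 5)) = 6*(4*(-30)) = 6*(-120) = -720)
(N*w(1, 11))/1797 - 20852 = -720*(-5)/1797 - 20852 = 3600*(1/1797) - 20852 = 1200/599 - 20852 = -12489148/599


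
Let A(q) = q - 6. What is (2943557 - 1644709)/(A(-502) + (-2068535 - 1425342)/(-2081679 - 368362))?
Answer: -3182230852768/1241126951 ≈ -2564.0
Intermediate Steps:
A(q) = -6 + q
(2943557 - 1644709)/(A(-502) + (-2068535 - 1425342)/(-2081679 - 368362)) = (2943557 - 1644709)/((-6 - 502) + (-2068535 - 1425342)/(-2081679 - 368362)) = 1298848/(-508 - 3493877/(-2450041)) = 1298848/(-508 - 3493877*(-1/2450041)) = 1298848/(-508 + 3493877/2450041) = 1298848/(-1241126951/2450041) = 1298848*(-2450041/1241126951) = -3182230852768/1241126951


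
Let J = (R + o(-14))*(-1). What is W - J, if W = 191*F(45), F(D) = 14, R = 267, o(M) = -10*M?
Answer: 3081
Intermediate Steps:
J = -407 (J = (267 - 10*(-14))*(-1) = (267 + 140)*(-1) = 407*(-1) = -407)
W = 2674 (W = 191*14 = 2674)
W - J = 2674 - 1*(-407) = 2674 + 407 = 3081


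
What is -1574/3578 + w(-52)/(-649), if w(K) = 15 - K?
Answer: -630626/1161061 ≈ -0.54315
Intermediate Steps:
-1574/3578 + w(-52)/(-649) = -1574/3578 + (15 - 1*(-52))/(-649) = -1574*1/3578 + (15 + 52)*(-1/649) = -787/1789 + 67*(-1/649) = -787/1789 - 67/649 = -630626/1161061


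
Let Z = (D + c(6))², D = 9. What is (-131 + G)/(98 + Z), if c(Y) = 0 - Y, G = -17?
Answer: -148/107 ≈ -1.3832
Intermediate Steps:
c(Y) = -Y
Z = 9 (Z = (9 - 1*6)² = (9 - 6)² = 3² = 9)
(-131 + G)/(98 + Z) = (-131 - 17)/(98 + 9) = -148/107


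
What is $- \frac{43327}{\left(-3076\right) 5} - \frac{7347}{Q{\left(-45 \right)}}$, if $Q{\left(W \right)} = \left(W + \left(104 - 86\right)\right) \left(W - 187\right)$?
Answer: $\frac{13200289}{8028360} \approx 1.6442$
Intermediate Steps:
$Q{\left(W \right)} = \left(-187 + W\right) \left(18 + W\right)$ ($Q{\left(W \right)} = \left(W + 18\right) \left(-187 + W\right) = \left(18 + W\right) \left(-187 + W\right) = \left(-187 + W\right) \left(18 + W\right)$)
$- \frac{43327}{\left(-3076\right) 5} - \frac{7347}{Q{\left(-45 \right)}} = - \frac{43327}{\left(-3076\right) 5} - \frac{7347}{-3366 + \left(-45\right)^{2} - -7605} = - \frac{43327}{-15380} - \frac{7347}{-3366 + 2025 + 7605} = \left(-43327\right) \left(- \frac{1}{15380}\right) - \frac{7347}{6264} = \frac{43327}{15380} - \frac{2449}{2088} = \frac{13200289}{8028360}$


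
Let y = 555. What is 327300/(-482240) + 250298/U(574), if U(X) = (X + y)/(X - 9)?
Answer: 3409861261355/27222448 ≈ 1.2526e+5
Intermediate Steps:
U(X) = (555 + X)/(-9 + X) (U(X) = (X + 555)/(X - 9) = (555 + X)/(-9 + X))
327300/(-482240) + 250298/U(574) = 327300/(-482240) + 250298/(((555 + 574)/(-9 + 574))) = 327300*(-1/482240) + 250298/((1129/565)) = -16365/24112 + 250298/(((1/565)*1129)) = -16365/24112 + 250298/(1129/565) = -16365/24112 + 250298*(565/1129) = -16365/24112 + 141418370/1129 = 3409861261355/27222448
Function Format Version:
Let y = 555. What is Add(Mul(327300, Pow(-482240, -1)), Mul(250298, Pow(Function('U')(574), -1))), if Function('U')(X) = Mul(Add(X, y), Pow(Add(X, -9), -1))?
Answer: Rational(3409861261355, 27222448) ≈ 1.2526e+5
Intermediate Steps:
Function('U')(X) = Mul(Pow(Add(-9, X), -1), Add(555, X)) (Function('U')(X) = Mul(Add(X, 555), Pow(Add(X, -9), -1)) = Mul(Add(555, X), Pow(Add(-9, X), -1)) = Mul(Pow(Add(-9, X), -1), Add(555, X)))
Add(Mul(327300, Pow(-482240, -1)), Mul(250298, Pow(Function('U')(574), -1))) = Add(Mul(327300, Pow(-482240, -1)), Mul(250298, Pow(Mul(Pow(Add(-9, 574), -1), Add(555, 574)), -1))) = Add(Mul(327300, Rational(-1, 482240)), Mul(250298, Pow(Mul(Pow(565, -1), 1129), -1))) = Add(Rational(-16365, 24112), Mul(250298, Pow(Mul(Rational(1, 565), 1129), -1))) = Add(Rational(-16365, 24112), Mul(250298, Pow(Rational(1129, 565), -1))) = Add(Rational(-16365, 24112), Mul(250298, Rational(565, 1129))) = Add(Rational(-16365, 24112), Rational(141418370, 1129)) = Rational(3409861261355, 27222448)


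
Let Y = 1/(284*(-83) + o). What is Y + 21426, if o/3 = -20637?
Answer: 1831558757/85483 ≈ 21426.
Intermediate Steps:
o = -61911 (o = 3*(-20637) = -61911)
Y = -1/85483 (Y = 1/(284*(-83) - 61911) = 1/(-23572 - 61911) = 1/(-85483) = -1/85483 ≈ -1.1698e-5)
Y + 21426 = -1/85483 + 21426 = 1831558757/85483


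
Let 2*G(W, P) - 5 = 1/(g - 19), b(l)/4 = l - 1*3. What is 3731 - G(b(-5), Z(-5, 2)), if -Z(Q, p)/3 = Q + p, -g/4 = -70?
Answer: 973138/261 ≈ 3728.5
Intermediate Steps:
g = 280 (g = -4*(-70) = 280)
b(l) = -12 + 4*l (b(l) = 4*(l - 1*3) = 4*(l - 3) = 4*(-3 + l) = -12 + 4*l)
Z(Q, p) = -3*Q - 3*p (Z(Q, p) = -3*(Q + p) = -3*Q - 3*p)
G(W, P) = 653/261 (G(W, P) = 5/2 + 1/(2*(280 - 19)) = 5/2 + (½)/261 = 5/2 + (½)*(1/261) = 5/2 + 1/522 = 653/261)
3731 - G(b(-5), Z(-5, 2)) = 3731 - 1*653/261 = 3731 - 653/261 = 973138/261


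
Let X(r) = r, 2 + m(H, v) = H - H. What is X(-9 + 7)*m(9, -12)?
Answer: 4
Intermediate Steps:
m(H, v) = -2 (m(H, v) = -2 + (H - H) = -2 + 0 = -2)
X(-9 + 7)*m(9, -12) = (-9 + 7)*(-2) = -2*(-2) = 4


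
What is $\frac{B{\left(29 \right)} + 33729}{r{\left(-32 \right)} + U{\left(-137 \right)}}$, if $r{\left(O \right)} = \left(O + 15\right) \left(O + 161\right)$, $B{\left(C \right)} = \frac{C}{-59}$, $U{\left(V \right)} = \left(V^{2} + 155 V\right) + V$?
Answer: $- \frac{994991}{141482} \approx -7.0326$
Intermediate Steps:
$U{\left(V \right)} = V^{2} + 156 V$
$B{\left(C \right)} = - \frac{C}{59}$ ($B{\left(C \right)} = C \left(- \frac{1}{59}\right) = - \frac{C}{59}$)
$r{\left(O \right)} = \left(15 + O\right) \left(161 + O\right)$
$\frac{B{\left(29 \right)} + 33729}{r{\left(-32 \right)} + U{\left(-137 \right)}} = \frac{\left(- \frac{1}{59}\right) 29 + 33729}{\left(2415 + \left(-32\right)^{2} + 176 \left(-32\right)\right) - 137 \left(156 - 137\right)} = \frac{- \frac{29}{59} + 33729}{\left(2415 + 1024 - 5632\right) - 2603} = \frac{1989982}{59 \left(-2193 - 2603\right)} = \frac{1989982}{59 \left(-4796\right)} = \frac{1989982}{59} \left(- \frac{1}{4796}\right) = - \frac{994991}{141482}$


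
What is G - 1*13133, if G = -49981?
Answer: -63114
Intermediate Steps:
G - 1*13133 = -49981 - 1*13133 = -49981 - 13133 = -63114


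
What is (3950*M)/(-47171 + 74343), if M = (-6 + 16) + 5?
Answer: 29625/13586 ≈ 2.1806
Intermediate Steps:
M = 15 (M = 10 + 5 = 15)
(3950*M)/(-47171 + 74343) = (3950*15)/(-47171 + 74343) = 59250/27172 = 59250*(1/27172) = 29625/13586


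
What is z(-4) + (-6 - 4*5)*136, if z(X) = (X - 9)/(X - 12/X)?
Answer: -3523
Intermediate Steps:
z(X) = (-9 + X)/(X - 12/X)
z(-4) + (-6 - 4*5)*136 = -4*(-9 - 4)/(-12 + (-4)²) + (-6 - 4*5)*136 = -4*(-13)/(-12 + 16) + (-6 - 20)*136 = -4*(-13)/4 - 26*136 = -4*¼*(-13) - 3536 = 13 - 3536 = -3523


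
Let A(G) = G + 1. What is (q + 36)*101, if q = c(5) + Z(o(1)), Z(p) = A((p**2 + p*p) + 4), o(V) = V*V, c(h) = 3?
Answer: 4646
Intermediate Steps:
A(G) = 1 + G
o(V) = V**2
Z(p) = 5 + 2*p**2 (Z(p) = 1 + ((p**2 + p*p) + 4) = 1 + ((p**2 + p**2) + 4) = 1 + (2*p**2 + 4) = 1 + (4 + 2*p**2) = 5 + 2*p**2)
q = 10 (q = 3 + (5 + 2*(1**2)**2) = 3 + (5 + 2*1**2) = 3 + (5 + 2*1) = 3 + (5 + 2) = 3 + 7 = 10)
(q + 36)*101 = (10 + 36)*101 = 46*101 = 4646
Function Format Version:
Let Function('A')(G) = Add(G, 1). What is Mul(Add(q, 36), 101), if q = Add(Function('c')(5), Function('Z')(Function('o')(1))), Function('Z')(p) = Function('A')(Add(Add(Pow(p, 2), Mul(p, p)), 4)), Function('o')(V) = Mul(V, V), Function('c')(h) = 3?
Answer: 4646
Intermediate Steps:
Function('A')(G) = Add(1, G)
Function('o')(V) = Pow(V, 2)
Function('Z')(p) = Add(5, Mul(2, Pow(p, 2))) (Function('Z')(p) = Add(1, Add(Add(Pow(p, 2), Mul(p, p)), 4)) = Add(1, Add(Add(Pow(p, 2), Pow(p, 2)), 4)) = Add(1, Add(Mul(2, Pow(p, 2)), 4)) = Add(1, Add(4, Mul(2, Pow(p, 2)))) = Add(5, Mul(2, Pow(p, 2))))
q = 10 (q = Add(3, Add(5, Mul(2, Pow(Pow(1, 2), 2)))) = Add(3, Add(5, Mul(2, Pow(1, 2)))) = Add(3, Add(5, Mul(2, 1))) = Add(3, Add(5, 2)) = Add(3, 7) = 10)
Mul(Add(q, 36), 101) = Mul(Add(10, 36), 101) = Mul(46, 101) = 4646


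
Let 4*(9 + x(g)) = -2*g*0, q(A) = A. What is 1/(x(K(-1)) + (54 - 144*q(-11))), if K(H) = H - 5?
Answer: 1/1629 ≈ 0.00061387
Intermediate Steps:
K(H) = -5 + H
x(g) = -9 (x(g) = -9 + (-2*g*0)/4 = -9 + (¼)*0 = -9 + 0 = -9)
1/(x(K(-1)) + (54 - 144*q(-11))) = 1/(-9 + (54 - 144*(-11))) = 1/(-9 + (54 + 1584)) = 1/(-9 + 1638) = 1/1629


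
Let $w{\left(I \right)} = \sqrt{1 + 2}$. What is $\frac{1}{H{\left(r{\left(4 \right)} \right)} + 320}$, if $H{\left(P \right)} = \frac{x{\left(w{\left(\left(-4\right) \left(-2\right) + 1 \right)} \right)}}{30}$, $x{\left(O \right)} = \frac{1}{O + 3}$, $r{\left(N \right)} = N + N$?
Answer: $\frac{1728090}{553017601} + \frac{30 \sqrt{3}}{553017601} \approx 0.0031249$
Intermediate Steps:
$r{\left(N \right)} = 2 N$
$w{\left(I \right)} = \sqrt{3}$
$x{\left(O \right)} = \frac{1}{3 + O}$
$H{\left(P \right)} = \frac{1}{30 \left(3 + \sqrt{3}\right)}$ ($H{\left(P \right)} = \frac{1}{\left(3 + \sqrt{3}\right) 30} = \frac{1}{3 + \sqrt{3}} \cdot \frac{1}{30} = \frac{1}{30 \left(3 + \sqrt{3}\right)}$)
$\frac{1}{H{\left(r{\left(4 \right)} \right)} + 320} = \frac{1}{\left(\frac{1}{60} - \frac{\sqrt{3}}{180}\right) + 320} = \frac{1}{\frac{19201}{60} - \frac{\sqrt{3}}{180}}$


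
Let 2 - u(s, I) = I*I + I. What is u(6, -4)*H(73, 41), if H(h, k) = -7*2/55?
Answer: 28/11 ≈ 2.5455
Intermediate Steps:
u(s, I) = 2 - I - I**2 (u(s, I) = 2 - (I*I + I) = 2 - (I**2 + I) = 2 - (I + I**2) = 2 + (-I - I**2) = 2 - I - I**2)
H(h, k) = -14/55 (H(h, k) = -14*1/55 = -14/55)
u(6, -4)*H(73, 41) = (2 - 1*(-4) - 1*(-4)**2)*(-14/55) = (2 + 4 - 1*16)*(-14/55) = (2 + 4 - 16)*(-14/55) = -10*(-14/55) = 28/11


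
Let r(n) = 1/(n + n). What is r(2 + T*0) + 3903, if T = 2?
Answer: 15613/4 ≈ 3903.3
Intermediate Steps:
r(n) = 1/(2*n)
r(2 + T*0) + 3903 = 1/(2*(2 + 2*0)) + 3903 = 1/(2*(2 + 0)) + 3903 = (½)/2 + 3903 = (½)*(½) + 3903 = ¼ + 3903 = 15613/4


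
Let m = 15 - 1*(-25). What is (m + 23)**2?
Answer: 3969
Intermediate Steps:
m = 40 (m = 15 + 25 = 40)
(m + 23)**2 = (40 + 23)**2 = 63**2 = 3969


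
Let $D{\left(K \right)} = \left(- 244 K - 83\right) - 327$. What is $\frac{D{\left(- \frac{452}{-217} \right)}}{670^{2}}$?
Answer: $- \frac{1487}{726950} \approx -0.0020455$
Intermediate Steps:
$D{\left(K \right)} = -410 - 244 K$ ($D{\left(K \right)} = \left(-83 - 244 K\right) - 327 = -410 - 244 K$)
$\frac{D{\left(- \frac{452}{-217} \right)}}{670^{2}} = \frac{-410 - 244 \left(- \frac{452}{-217}\right)}{670^{2}} = \frac{-410 - 244 \left(\left(-452\right) \left(- \frac{1}{217}\right)\right)}{448900} = \left(-410 - \frac{110288}{217}\right) \frac{1}{448900} = \left(- \frac{199258}{217}\right) \frac{1}{448900} = - \frac{1487}{726950}$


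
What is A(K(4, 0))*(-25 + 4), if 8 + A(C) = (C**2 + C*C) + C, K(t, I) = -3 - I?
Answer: -147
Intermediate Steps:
A(C) = -8 + C + 2*C**2 (A(C) = -8 + ((C**2 + C*C) + C) = -8 + ((C**2 + C**2) + C) = -8 + (2*C**2 + C) = -8 + (C + 2*C**2) = -8 + C + 2*C**2)
A(K(4, 0))*(-25 + 4) = (-8 + (-3 - 1*0) + 2*(-3 - 1*0)**2)*(-25 + 4) = (-8 + (-3 + 0) + 2*(-3 + 0)**2)*(-21) = (-8 - 3 + 2*(-3)**2)*(-21) = (-8 - 3 + 2*9)*(-21) = (-8 - 3 + 18)*(-21) = 7*(-21) = -147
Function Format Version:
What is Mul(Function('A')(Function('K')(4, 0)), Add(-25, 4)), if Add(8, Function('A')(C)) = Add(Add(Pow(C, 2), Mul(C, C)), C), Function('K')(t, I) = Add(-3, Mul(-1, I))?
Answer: -147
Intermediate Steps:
Function('A')(C) = Add(-8, C, Mul(2, Pow(C, 2))) (Function('A')(C) = Add(-8, Add(Add(Pow(C, 2), Mul(C, C)), C)) = Add(-8, Add(Add(Pow(C, 2), Pow(C, 2)), C)) = Add(-8, Add(Mul(2, Pow(C, 2)), C)) = Add(-8, Add(C, Mul(2, Pow(C, 2)))) = Add(-8, C, Mul(2, Pow(C, 2))))
Mul(Function('A')(Function('K')(4, 0)), Add(-25, 4)) = Mul(Add(-8, Add(-3, Mul(-1, 0)), Mul(2, Pow(Add(-3, Mul(-1, 0)), 2))), Add(-25, 4)) = Mul(Add(-8, Add(-3, 0), Mul(2, Pow(Add(-3, 0), 2))), -21) = Mul(Add(-8, -3, Mul(2, Pow(-3, 2))), -21) = Mul(Add(-8, -3, Mul(2, 9)), -21) = Mul(Add(-8, -3, 18), -21) = Mul(7, -21) = -147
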